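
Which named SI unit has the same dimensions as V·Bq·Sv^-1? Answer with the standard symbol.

V = W/A (potential = power per current),
    = kg·m²·s⁻³·A⁻¹.
Bq = 1/s = s⁻¹ (activity is decays per second).
Sv = J/kg (equivalent dose = energy per mass),
    = m²·s⁻².
So Sv⁻¹ = m⁻²·s².
Combining: V·Bq·Sv⁻¹ = (kg·m²·s⁻³·A⁻¹) · s⁻¹ · (m⁻²·s²) = kg·s⁻²·A⁻¹.
kg·s⁻²·A⁻¹ is the base-SI form of the tesla.

T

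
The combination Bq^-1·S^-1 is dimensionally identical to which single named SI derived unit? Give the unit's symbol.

H

Bq = s⁻¹.
So Bq⁻¹ = s.
S = kg⁻¹·m⁻²·s³·A².
So S⁻¹ = kg·m²·s⁻³·A⁻².
Combining: Bq⁻¹·S⁻¹ = s · (kg·m²·s⁻³·A⁻²) = kg·m²·s⁻²·A⁻².
kg·m²·s⁻²·A⁻² is the base-SI form of the henry.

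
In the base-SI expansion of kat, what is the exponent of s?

kat = s⁻¹·mol.
The exponent of s is -1.

-1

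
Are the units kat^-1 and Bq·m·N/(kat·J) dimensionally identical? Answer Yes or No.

Left side:
  kat = s⁻¹·mol.
  So kat⁻¹ = s·mol⁻¹.
Right side:
  Bq = 1/s = s⁻¹ (activity is decays per second).
  kat = mol/s = s⁻¹·mol (catalytic activity).
  So kat⁻¹ = s·mol⁻¹.
  N = kg·m/s² = kg·m·s⁻² (force = mass × acceleration).
  J = N·m (work = force × distance),
      = kg·m²·s⁻².
  So J⁻¹ = kg⁻¹·m⁻²·s².
  Combining: Bq·m·kat⁻¹·N·J⁻¹ = s⁻¹ · m · (s·mol⁻¹) · (kg·m·s⁻²) · (kg⁻¹·m⁻²·s²) = mol⁻¹.
Left is s·mol⁻¹; right is mol⁻¹ — different.

No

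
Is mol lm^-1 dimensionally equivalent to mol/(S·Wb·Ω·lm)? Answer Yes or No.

No

Left side:
  lm = cd.
  So lm⁻¹ = cd⁻¹.
  Combining: mol·lm⁻¹ = mol · cd⁻¹ = mol·cd⁻¹.
Right side:
  S = 1/Ω (conductance is reciprocal resistance),
      = kg⁻¹·m⁻²·s³·A².
  So S⁻¹ = kg·m²·s⁻³·A⁻².
  Wb = V·s (flux: a volt is a weber per second),
      = kg·m²·s⁻²·A⁻¹.
  So Wb⁻¹ = kg⁻¹·m⁻²·s²·A.
  Ω = V/A (resistance = voltage per current),
      = kg·m²·s⁻³·A⁻².
  So Ω⁻¹ = kg⁻¹·m⁻²·s³·A².
  lm = cd·sr = cd (luminous flux; sr is dimensionless).
  So lm⁻¹ = cd⁻¹.
  Combining: S⁻¹·mol·Wb⁻¹·Ω⁻¹·lm⁻¹ = (kg·m²·s⁻³·A⁻²) · mol · (kg⁻¹·m⁻²·s²·A) · (kg⁻¹·m⁻²·s³·A²) · cd⁻¹ = kg⁻¹·m⁻²·s²·A·mol·cd⁻¹.
Left is mol·cd⁻¹; right is kg⁻¹·m⁻²·s²·A·mol·cd⁻¹ — different.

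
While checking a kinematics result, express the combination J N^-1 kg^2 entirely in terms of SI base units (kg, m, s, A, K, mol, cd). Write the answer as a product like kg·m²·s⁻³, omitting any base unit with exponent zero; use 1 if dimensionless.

kg²·m

J = kg·m²·s⁻².
N = kg·m·s⁻².
So N⁻¹ = kg⁻¹·m⁻¹·s².
Combining: J·N⁻¹·kg² = (kg·m²·s⁻²) · (kg⁻¹·m⁻¹·s²) · kg² = kg²·m.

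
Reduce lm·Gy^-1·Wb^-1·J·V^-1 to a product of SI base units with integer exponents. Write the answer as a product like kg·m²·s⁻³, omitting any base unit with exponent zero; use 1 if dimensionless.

kg⁻¹·m⁻⁴·s⁵·A²·cd

lm = cd.
Gy = m²·s⁻².
So Gy⁻¹ = m⁻²·s².
Wb = kg·m²·s⁻²·A⁻¹.
So Wb⁻¹ = kg⁻¹·m⁻²·s²·A.
J = kg·m²·s⁻².
V = kg·m²·s⁻³·A⁻¹.
So V⁻¹ = kg⁻¹·m⁻²·s³·A.
Combining: lm·Gy⁻¹·Wb⁻¹·J·V⁻¹ = cd · (m⁻²·s²) · (kg⁻¹·m⁻²·s²·A) · (kg·m²·s⁻²) · (kg⁻¹·m⁻²·s³·A) = kg⁻¹·m⁻⁴·s⁵·A²·cd.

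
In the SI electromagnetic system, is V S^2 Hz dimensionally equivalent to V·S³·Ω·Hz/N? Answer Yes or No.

Left side:
  V = kg·m²·s⁻³·A⁻¹.
  S = kg⁻¹·m⁻²·s³·A².
  So S² = kg⁻²·m⁻⁴·s⁶·A⁴.
  Hz = s⁻¹.
  Combining: V·S²·Hz = (kg·m²·s⁻³·A⁻¹) · (kg⁻²·m⁻⁴·s⁶·A⁴) · s⁻¹ = kg⁻¹·m⁻²·s²·A³.
Right side:
  V = W/A (potential = power per current),
      = kg·m²·s⁻³·A⁻¹.
  S = 1/Ω (conductance is reciprocal resistance),
      = kg⁻¹·m⁻²·s³·A².
  So S³ = kg⁻³·m⁻⁶·s⁹·A⁶.
  Ω = V/A (resistance = voltage per current),
      = kg·m²·s⁻³·A⁻².
  Hz = 1/s = s⁻¹ (frequency is cycles per second).
  N = kg·m/s² = kg·m·s⁻² (force = mass × acceleration).
  So N⁻¹ = kg⁻¹·m⁻¹·s².
  Combining: V·S³·Ω·Hz·N⁻¹ = (kg·m²·s⁻³·A⁻¹) · (kg⁻³·m⁻⁶·s⁹·A⁶) · (kg·m²·s⁻³·A⁻²) · s⁻¹ · (kg⁻¹·m⁻¹·s²) = kg⁻²·m⁻³·s⁴·A³.
Left is kg⁻¹·m⁻²·s²·A³; right is kg⁻²·m⁻³·s⁴·A³ — different.

No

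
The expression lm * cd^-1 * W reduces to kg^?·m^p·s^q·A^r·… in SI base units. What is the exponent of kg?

lm = cd·sr = cd (luminous flux; sr is dimensionless).
W = J/s (power = energy per time),
    = kg·m²·s⁻³.
Combining: lm·cd⁻¹·W = cd · cd⁻¹ · (kg·m²·s⁻³) = kg·m²·s⁻³.
The exponent of kg is 1.

1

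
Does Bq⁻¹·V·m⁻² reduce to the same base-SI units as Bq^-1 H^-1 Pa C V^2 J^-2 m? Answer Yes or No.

Left side:
  Bq = s⁻¹.
  So Bq⁻¹ = s.
  V = kg·m²·s⁻³·A⁻¹.
  Combining: Bq⁻¹·V·m⁻² = s · (kg·m²·s⁻³·A⁻¹) · m⁻² = kg·s⁻²·A⁻¹.
Right side:
  Bq = s⁻¹.
  So Bq⁻¹ = s.
  H = kg·m²·s⁻²·A⁻².
  So H⁻¹ = kg⁻¹·m⁻²·s²·A².
  Pa = kg·m⁻¹·s⁻².
  C = s·A.
  V = kg·m²·s⁻³·A⁻¹.
  So V² = kg²·m⁴·s⁻⁶·A⁻².
  J = kg·m²·s⁻².
  So J⁻² = kg⁻²·m⁻⁴·s⁴.
  Combining: Bq⁻¹·H⁻¹·Pa·C·V²·J⁻²·m = s · (kg⁻¹·m⁻²·s²·A²) · (kg·m⁻¹·s⁻²) · (s·A) · (kg²·m⁴·s⁻⁶·A⁻²) · (kg⁻²·m⁻⁴·s⁴) · m = m⁻²·A.
Left is kg·s⁻²·A⁻¹; right is m⁻²·A — different.

No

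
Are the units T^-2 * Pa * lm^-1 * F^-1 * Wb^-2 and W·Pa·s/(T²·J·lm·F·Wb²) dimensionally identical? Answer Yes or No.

Yes

Left side:
  T = kg·s⁻²·A⁻¹.
  So T⁻² = kg⁻²·s⁴·A².
  Pa = kg·m⁻¹·s⁻².
  lm = cd.
  So lm⁻¹ = cd⁻¹.
  F = kg⁻¹·m⁻²·s⁴·A².
  So F⁻¹ = kg·m²·s⁻⁴·A⁻².
  Wb = kg·m²·s⁻²·A⁻¹.
  So Wb⁻² = kg⁻²·m⁻⁴·s⁴·A².
  Combining: T⁻²·Pa·lm⁻¹·F⁻¹·Wb⁻² = (kg⁻²·s⁴·A²) · (kg·m⁻¹·s⁻²) · cd⁻¹ · (kg·m²·s⁻⁴·A⁻²) · (kg⁻²·m⁻⁴·s⁴·A²) = kg⁻²·m⁻³·s²·A²·cd⁻¹.
Right side:
  W = J/s (power = energy per time),
      = kg·m²·s⁻³.
  Pa = N/m² (pressure = force per area),
      = kg·m⁻¹·s⁻².
  T = Wb/m² (flux density = flux per area),
      = kg·s⁻²·A⁻¹.
  So T⁻² = kg⁻²·s⁴·A².
  J = N·m (work = force × distance),
      = kg·m²·s⁻².
  So J⁻¹ = kg⁻¹·m⁻²·s².
  lm = cd·sr = cd (luminous flux; sr is dimensionless).
  So lm⁻¹ = cd⁻¹.
  F = C/V (capacitance = charge per voltage),
      = A·s/(kg·m²·s⁻³·A⁻¹) (substituting C and V),
      = kg⁻¹·m⁻²·s⁴·A².
  So F⁻¹ = kg·m²·s⁻⁴·A⁻².
  Wb = V·s (flux: a volt is a weber per second),
      = kg·m²·s⁻²·A⁻¹.
  So Wb⁻² = kg⁻²·m⁻⁴·s⁴·A².
  Combining: W·Pa·s·T⁻²·J⁻¹·lm⁻¹·F⁻¹·Wb⁻² = (kg·m²·s⁻³) · (kg·m⁻¹·s⁻²) · s · (kg⁻²·s⁴·A²) · (kg⁻¹·m⁻²·s²) · cd⁻¹ · (kg·m²·s⁻⁴·A⁻²) · (kg⁻²·m⁻⁴·s⁴·A²) = kg⁻²·m⁻³·s²·A²·cd⁻¹.
Both reduce to kg⁻²·m⁻³·s²·A²·cd⁻¹.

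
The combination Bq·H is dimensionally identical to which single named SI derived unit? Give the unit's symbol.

Bq = 1/s = s⁻¹ (activity is decays per second).
H = Wb/A (inductance = flux per current),
    = kg·m²·s⁻²·A⁻².
Combining: Bq·H = s⁻¹ · (kg·m²·s⁻²·A⁻²) = kg·m²·s⁻³·A⁻².
kg·m²·s⁻³·A⁻² is the base-SI form of the ohm.

Ω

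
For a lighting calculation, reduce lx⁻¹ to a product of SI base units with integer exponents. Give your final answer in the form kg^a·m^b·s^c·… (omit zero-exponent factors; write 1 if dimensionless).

lx = lm/m² (illuminance = luminous flux per area),
    = m⁻²·cd.
So lx⁻¹ = m²·cd⁻¹.

m²·cd⁻¹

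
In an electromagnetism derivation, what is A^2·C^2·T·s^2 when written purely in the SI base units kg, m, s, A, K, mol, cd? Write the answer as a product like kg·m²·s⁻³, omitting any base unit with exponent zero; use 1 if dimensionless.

C = s·A.
So C² = s²·A².
T = kg·s⁻²·A⁻¹.
Combining: A²·C²·T·s² = A² · (s²·A²) · (kg·s⁻²·A⁻¹) · s² = kg·s²·A³.

kg·s²·A³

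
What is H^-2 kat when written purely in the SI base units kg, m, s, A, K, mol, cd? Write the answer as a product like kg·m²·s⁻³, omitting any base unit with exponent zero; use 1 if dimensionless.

H = Wb/A (inductance = flux per current),
    = kg·m²·s⁻²·A⁻².
So H⁻² = kg⁻²·m⁻⁴·s⁴·A⁴.
kat = mol/s = s⁻¹·mol (catalytic activity).
Combining: H⁻²·kat = (kg⁻²·m⁻⁴·s⁴·A⁴) · (s⁻¹·mol) = kg⁻²·m⁻⁴·s³·A⁴·mol.

kg⁻²·m⁻⁴·s³·A⁴·mol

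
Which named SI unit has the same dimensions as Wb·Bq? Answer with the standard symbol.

Wb = kg·m²·s⁻²·A⁻¹.
Bq = s⁻¹.
Combining: Wb·Bq = (kg·m²·s⁻²·A⁻¹) · s⁻¹ = kg·m²·s⁻³·A⁻¹.
kg·m²·s⁻³·A⁻¹ is the base-SI form of the volt.

V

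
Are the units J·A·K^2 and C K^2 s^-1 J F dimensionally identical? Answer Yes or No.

No

Left side:
  J = N·m (work = force × distance),
      = kg·m²·s⁻².
  Combining: J·A·K² = (kg·m²·s⁻²) · A · K² = kg·m²·s⁻²·A·K².
Right side:
  C = s·A.
  J = kg·m²·s⁻².
  F = kg⁻¹·m⁻²·s⁴·A².
  Combining: C·K²·s⁻¹·J·F = (s·A) · K² · s⁻¹ · (kg·m²·s⁻²) · (kg⁻¹·m⁻²·s⁴·A²) = s²·A³·K².
Left is kg·m²·s⁻²·A·K²; right is s²·A³·K² — different.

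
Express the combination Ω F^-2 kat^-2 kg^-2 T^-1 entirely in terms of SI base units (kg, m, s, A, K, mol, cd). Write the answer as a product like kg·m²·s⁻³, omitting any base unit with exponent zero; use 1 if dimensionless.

Ω = V/A (resistance = voltage per current),
    = kg·m²·s⁻³·A⁻².
F = C/V (capacitance = charge per voltage),
    = A·s/(kg·m²·s⁻³·A⁻¹) (substituting C and V),
    = kg⁻¹·m⁻²·s⁴·A².
So F⁻² = kg²·m⁴·s⁻⁸·A⁻⁴.
kat = mol/s = s⁻¹·mol (catalytic activity).
So kat⁻² = s²·mol⁻².
T = Wb/m² (flux density = flux per area),
    = kg·s⁻²·A⁻¹.
So T⁻¹ = kg⁻¹·s²·A.
Combining: Ω·F⁻²·kat⁻²·kg⁻²·T⁻¹ = (kg·m²·s⁻³·A⁻²) · (kg²·m⁴·s⁻⁸·A⁻⁴) · (s²·mol⁻²) · kg⁻² · (kg⁻¹·s²·A) = m⁶·s⁻⁷·A⁻⁵·mol⁻².

m⁶·s⁻⁷·A⁻⁵·mol⁻²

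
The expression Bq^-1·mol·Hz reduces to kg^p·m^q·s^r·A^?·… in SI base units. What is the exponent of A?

0

Bq = s⁻¹.
So Bq⁻¹ = s.
Hz = s⁻¹.
Combining: Bq⁻¹·mol·Hz = s · mol · s⁻¹ = mol.
The exponent of A is 0.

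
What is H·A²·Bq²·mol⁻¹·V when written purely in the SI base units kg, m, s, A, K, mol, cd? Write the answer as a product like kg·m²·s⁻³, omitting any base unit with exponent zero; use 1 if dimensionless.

H = Wb/A (inductance = flux per current),
    = kg·m²·s⁻²·A⁻².
Bq = 1/s = s⁻¹ (activity is decays per second).
So Bq² = s⁻².
V = W/A (potential = power per current),
    = kg·m²·s⁻³·A⁻¹.
Combining: H·A²·Bq²·mol⁻¹·V = (kg·m²·s⁻²·A⁻²) · A² · s⁻² · mol⁻¹ · (kg·m²·s⁻³·A⁻¹) = kg²·m⁴·s⁻⁷·A⁻¹·mol⁻¹.

kg²·m⁴·s⁻⁷·A⁻¹·mol⁻¹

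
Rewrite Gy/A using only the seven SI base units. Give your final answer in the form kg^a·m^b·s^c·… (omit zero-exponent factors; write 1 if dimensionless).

m²·s⁻²·A⁻¹

Gy = J/kg (absorbed dose = energy per mass),
    = m²·s⁻².
Combining: A⁻¹·Gy = A⁻¹ · (m²·s⁻²) = m²·s⁻²·A⁻¹.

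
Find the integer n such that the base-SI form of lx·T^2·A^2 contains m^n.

lx = m⁻²·cd.
T = kg·s⁻²·A⁻¹.
So T² = kg²·s⁻⁴·A⁻².
Combining: lx·T²·A² = (m⁻²·cd) · (kg²·s⁻⁴·A⁻²) · A² = kg²·m⁻²·s⁻⁴·cd.
The exponent of m is -2.

-2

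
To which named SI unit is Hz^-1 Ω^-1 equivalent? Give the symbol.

F

Hz = 1/s = s⁻¹ (frequency is cycles per second).
So Hz⁻¹ = s.
Ω = V/A (resistance = voltage per current),
    = kg·m²·s⁻³·A⁻².
So Ω⁻¹ = kg⁻¹·m⁻²·s³·A².
Combining: Hz⁻¹·Ω⁻¹ = s · (kg⁻¹·m⁻²·s³·A²) = kg⁻¹·m⁻²·s⁴·A².
kg⁻¹·m⁻²·s⁴·A² is the base-SI form of the farad.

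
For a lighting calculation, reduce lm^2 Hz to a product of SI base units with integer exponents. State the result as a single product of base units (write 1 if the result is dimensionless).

s⁻¹·cd²

lm = cd·sr = cd (luminous flux; sr is dimensionless).
So lm² = cd².
Hz = 1/s = s⁻¹ (frequency is cycles per second).
Combining: lm²·Hz = cd² · s⁻¹ = s⁻¹·cd².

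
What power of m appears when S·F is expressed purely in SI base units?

-4

S = 1/Ω (conductance is reciprocal resistance),
    = kg⁻¹·m⁻²·s³·A².
F = C/V (capacitance = charge per voltage),
    = A·s/(kg·m²·s⁻³·A⁻¹) (substituting C and V),
    = kg⁻¹·m⁻²·s⁴·A².
Combining: S·F = (kg⁻¹·m⁻²·s³·A²) · (kg⁻¹·m⁻²·s⁴·A²) = kg⁻²·m⁻⁴·s⁷·A⁴.
The exponent of m is -4.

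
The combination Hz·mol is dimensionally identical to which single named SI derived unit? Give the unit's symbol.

kat

Hz = 1/s = s⁻¹ (frequency is cycles per second).
Combining: Hz·mol = s⁻¹ · mol = s⁻¹·mol.
s⁻¹·mol is the base-SI form of the katal.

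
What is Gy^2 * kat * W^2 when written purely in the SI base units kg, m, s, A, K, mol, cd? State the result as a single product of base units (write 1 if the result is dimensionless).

kg²·m⁸·s⁻¹¹·mol

Gy = J/kg (absorbed dose = energy per mass),
    = m²·s⁻².
So Gy² = m⁴·s⁻⁴.
kat = mol/s = s⁻¹·mol (catalytic activity).
W = J/s (power = energy per time),
    = kg·m²·s⁻³.
So W² = kg²·m⁴·s⁻⁶.
Combining: Gy²·kat·W² = (m⁴·s⁻⁴) · (s⁻¹·mol) · (kg²·m⁴·s⁻⁶) = kg²·m⁸·s⁻¹¹·mol.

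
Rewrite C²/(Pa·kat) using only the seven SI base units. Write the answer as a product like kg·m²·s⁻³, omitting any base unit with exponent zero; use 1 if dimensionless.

kg⁻¹·m·s⁵·A²·mol⁻¹

Pa = kg·m⁻¹·s⁻².
So Pa⁻¹ = kg⁻¹·m·s².
C = s·A.
So C² = s²·A².
kat = s⁻¹·mol.
So kat⁻¹ = s·mol⁻¹.
Combining: Pa⁻¹·C²·kat⁻¹ = (kg⁻¹·m·s²) · (s²·A²) · (s·mol⁻¹) = kg⁻¹·m·s⁵·A²·mol⁻¹.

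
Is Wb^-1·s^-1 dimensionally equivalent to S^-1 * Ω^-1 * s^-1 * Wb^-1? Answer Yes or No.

Left side:
  Wb = V·s (flux: a volt is a weber per second),
      = kg·m²·s⁻²·A⁻¹.
  So Wb⁻¹ = kg⁻¹·m⁻²·s²·A.
  Combining: Wb⁻¹·s⁻¹ = (kg⁻¹·m⁻²·s²·A) · s⁻¹ = kg⁻¹·m⁻²·s·A.
Right side:
  S = kg⁻¹·m⁻²·s³·A².
  So S⁻¹ = kg·m²·s⁻³·A⁻².
  Ω = kg·m²·s⁻³·A⁻².
  So Ω⁻¹ = kg⁻¹·m⁻²·s³·A².
  Wb = kg·m²·s⁻²·A⁻¹.
  So Wb⁻¹ = kg⁻¹·m⁻²·s²·A.
  Combining: S⁻¹·Ω⁻¹·s⁻¹·Wb⁻¹ = (kg·m²·s⁻³·A⁻²) · (kg⁻¹·m⁻²·s³·A²) · s⁻¹ · (kg⁻¹·m⁻²·s²·A) = kg⁻¹·m⁻²·s·A.
Both reduce to kg⁻¹·m⁻²·s·A.

Yes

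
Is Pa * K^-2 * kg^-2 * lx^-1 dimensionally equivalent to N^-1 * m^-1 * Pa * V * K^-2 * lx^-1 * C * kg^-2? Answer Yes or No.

Left side:
  Pa = N/m² (pressure = force per area),
      = kg·m⁻¹·s⁻².
  lx = lm/m² (illuminance = luminous flux per area),
      = m⁻²·cd.
  So lx⁻¹ = m²·cd⁻¹.
  Combining: Pa·K⁻²·kg⁻²·lx⁻¹ = (kg·m⁻¹·s⁻²) · K⁻² · kg⁻² · (m²·cd⁻¹) = kg⁻¹·m·s⁻²·K⁻²·cd⁻¹.
Right side:
  N = kg·m/s² = kg·m·s⁻² (force = mass × acceleration).
  So N⁻¹ = kg⁻¹·m⁻¹·s².
  Pa = N/m² (pressure = force per area),
      = kg·m⁻¹·s⁻².
  V = W/A (potential = power per current),
      = kg·m²·s⁻³·A⁻¹.
  lx = lm/m² (illuminance = luminous flux per area),
      = m⁻²·cd.
  So lx⁻¹ = m²·cd⁻¹.
  C = A·s = s·A (charge = current × time).
  Combining: N⁻¹·m⁻¹·Pa·V·K⁻²·lx⁻¹·C·kg⁻² = (kg⁻¹·m⁻¹·s²) · m⁻¹ · (kg·m⁻¹·s⁻²) · (kg·m²·s⁻³·A⁻¹) · K⁻² · (m²·cd⁻¹) · (s·A) · kg⁻² = kg⁻¹·m·s⁻²·K⁻²·cd⁻¹.
Both reduce to kg⁻¹·m·s⁻²·K⁻²·cd⁻¹.

Yes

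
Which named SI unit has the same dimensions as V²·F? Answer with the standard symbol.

V = W/A (potential = power per current),
    = kg·m²·s⁻³·A⁻¹.
So V² = kg²·m⁴·s⁻⁶·A⁻².
F = C/V (capacitance = charge per voltage),
    = A·s/(kg·m²·s⁻³·A⁻¹) (substituting C and V),
    = kg⁻¹·m⁻²·s⁴·A².
Combining: V²·F = (kg²·m⁴·s⁻⁶·A⁻²) · (kg⁻¹·m⁻²·s⁴·A²) = kg·m²·s⁻².
kg·m²·s⁻² is the base-SI form of the joule.

J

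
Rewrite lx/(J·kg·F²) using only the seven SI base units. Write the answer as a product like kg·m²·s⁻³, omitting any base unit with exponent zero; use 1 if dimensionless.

s⁻⁶·A⁻⁴·cd

J = kg·m²·s⁻².
So J⁻¹ = kg⁻¹·m⁻²·s².
lx = m⁻²·cd.
F = kg⁻¹·m⁻²·s⁴·A².
So F⁻² = kg²·m⁴·s⁻⁸·A⁻⁴.
Combining: J⁻¹·kg⁻¹·lx·F⁻² = (kg⁻¹·m⁻²·s²) · kg⁻¹ · (m⁻²·cd) · (kg²·m⁴·s⁻⁸·A⁻⁴) = s⁻⁶·A⁻⁴·cd.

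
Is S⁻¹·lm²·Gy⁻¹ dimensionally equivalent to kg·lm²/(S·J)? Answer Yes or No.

Left side:
  S = 1/Ω (conductance is reciprocal resistance),
      = kg⁻¹·m⁻²·s³·A².
  So S⁻¹ = kg·m²·s⁻³·A⁻².
  lm = cd·sr = cd (luminous flux; sr is dimensionless).
  So lm² = cd².
  Gy = J/kg (absorbed dose = energy per mass),
      = m²·s⁻².
  So Gy⁻¹ = m⁻²·s².
  Combining: S⁻¹·lm²·Gy⁻¹ = (kg·m²·s⁻³·A⁻²) · cd² · (m⁻²·s²) = kg·s⁻¹·A⁻²·cd².
Right side:
  S = 1/Ω (conductance is reciprocal resistance),
      = kg⁻¹·m⁻²·s³·A².
  So S⁻¹ = kg·m²·s⁻³·A⁻².
  lm = cd·sr = cd (luminous flux; sr is dimensionless).
  So lm² = cd².
  J = N·m (work = force × distance),
      = kg·m²·s⁻².
  So J⁻¹ = kg⁻¹·m⁻²·s².
  Combining: kg·S⁻¹·lm²·J⁻¹ = kg · (kg·m²·s⁻³·A⁻²) · cd² · (kg⁻¹·m⁻²·s²) = kg·s⁻¹·A⁻²·cd².
Both reduce to kg·s⁻¹·A⁻²·cd².

Yes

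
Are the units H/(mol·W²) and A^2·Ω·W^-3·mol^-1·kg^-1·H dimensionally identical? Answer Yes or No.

No

Left side:
  H = Wb/A (inductance = flux per current),
      = kg·m²·s⁻²·A⁻².
  W = J/s (power = energy per time),
      = kg·m²·s⁻³.
  So W⁻² = kg⁻²·m⁻⁴·s⁶.
  Combining: H·mol⁻¹·W⁻² = (kg·m²·s⁻²·A⁻²) · mol⁻¹ · (kg⁻²·m⁻⁴·s⁶) = kg⁻¹·m⁻²·s⁴·A⁻²·mol⁻¹.
Right side:
  Ω = V/A (resistance = voltage per current),
      = kg·m²·s⁻³·A⁻².
  W = J/s (power = energy per time),
      = kg·m²·s⁻³.
  So W⁻³ = kg⁻³·m⁻⁶·s⁹.
  H = Wb/A (inductance = flux per current),
      = kg·m²·s⁻²·A⁻².
  Combining: A²·Ω·W⁻³·mol⁻¹·kg⁻¹·H = A² · (kg·m²·s⁻³·A⁻²) · (kg⁻³·m⁻⁶·s⁹) · mol⁻¹ · kg⁻¹ · (kg·m²·s⁻²·A⁻²) = kg⁻²·m⁻²·s⁴·A⁻²·mol⁻¹.
Left is kg⁻¹·m⁻²·s⁴·A⁻²·mol⁻¹; right is kg⁻²·m⁻²·s⁴·A⁻²·mol⁻¹ — different.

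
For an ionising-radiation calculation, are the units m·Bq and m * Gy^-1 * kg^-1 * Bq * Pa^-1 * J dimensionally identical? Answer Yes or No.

No

Left side:
  Bq = 1/s = s⁻¹ (activity is decays per second).
  Combining: m·Bq = m · s⁻¹ = m·s⁻¹.
Right side:
  Gy = J/kg (absorbed dose = energy per mass),
      = m²·s⁻².
  So Gy⁻¹ = m⁻²·s².
  Bq = 1/s = s⁻¹ (activity is decays per second).
  Pa = N/m² (pressure = force per area),
      = kg·m⁻¹·s⁻².
  So Pa⁻¹ = kg⁻¹·m·s².
  J = N·m (work = force × distance),
      = kg·m²·s⁻².
  Combining: m·Gy⁻¹·kg⁻¹·Bq·Pa⁻¹·J = m · (m⁻²·s²) · kg⁻¹ · s⁻¹ · (kg⁻¹·m·s²) · (kg·m²·s⁻²) = kg⁻¹·m²·s.
Left is m·s⁻¹; right is kg⁻¹·m²·s — different.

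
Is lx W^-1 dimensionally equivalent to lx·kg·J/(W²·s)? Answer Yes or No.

No

Left side:
  lx = m⁻²·cd.
  W = kg·m²·s⁻³.
  So W⁻¹ = kg⁻¹·m⁻²·s³.
  Combining: lx·W⁻¹ = (m⁻²·cd) · (kg⁻¹·m⁻²·s³) = kg⁻¹·m⁻⁴·s³·cd.
Right side:
  lx = m⁻²·cd.
  W = kg·m²·s⁻³.
  So W⁻² = kg⁻²·m⁻⁴·s⁶.
  J = kg·m²·s⁻².
  Combining: lx·W⁻²·kg·J·s⁻¹ = (m⁻²·cd) · (kg⁻²·m⁻⁴·s⁶) · kg · (kg·m²·s⁻²) · s⁻¹ = m⁻⁴·s³·cd.
Left is kg⁻¹·m⁻⁴·s³·cd; right is m⁻⁴·s³·cd — different.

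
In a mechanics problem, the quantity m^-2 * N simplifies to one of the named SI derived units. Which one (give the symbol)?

N = kg·m·s⁻².
Combining: m⁻²·N = m⁻² · (kg·m·s⁻²) = kg·m⁻¹·s⁻².
kg·m⁻¹·s⁻² is the base-SI form of the pascal.

Pa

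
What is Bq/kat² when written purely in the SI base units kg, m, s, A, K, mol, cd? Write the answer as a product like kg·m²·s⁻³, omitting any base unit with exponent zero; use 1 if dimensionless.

s·mol⁻²

Bq = 1/s = s⁻¹ (activity is decays per second).
kat = mol/s = s⁻¹·mol (catalytic activity).
So kat⁻² = s²·mol⁻².
Combining: Bq·kat⁻² = s⁻¹ · (s²·mol⁻²) = s·mol⁻².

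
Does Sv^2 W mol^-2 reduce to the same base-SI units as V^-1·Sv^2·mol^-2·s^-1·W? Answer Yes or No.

Left side:
  Sv = m²·s⁻².
  So Sv² = m⁴·s⁻⁴.
  W = kg·m²·s⁻³.
  Combining: Sv²·W·mol⁻² = (m⁴·s⁻⁴) · (kg·m²·s⁻³) · mol⁻² = kg·m⁶·s⁻⁷·mol⁻².
Right side:
  V = W/A (potential = power per current),
      = kg·m²·s⁻³·A⁻¹.
  So V⁻¹ = kg⁻¹·m⁻²·s³·A.
  Sv = J/kg (equivalent dose = energy per mass),
      = m²·s⁻².
  So Sv² = m⁴·s⁻⁴.
  W = J/s (power = energy per time),
      = kg·m²·s⁻³.
  Combining: V⁻¹·Sv²·mol⁻²·s⁻¹·W = (kg⁻¹·m⁻²·s³·A) · (m⁴·s⁻⁴) · mol⁻² · s⁻¹ · (kg·m²·s⁻³) = m⁴·s⁻⁵·A·mol⁻².
Left is kg·m⁶·s⁻⁷·mol⁻²; right is m⁴·s⁻⁵·A·mol⁻² — different.

No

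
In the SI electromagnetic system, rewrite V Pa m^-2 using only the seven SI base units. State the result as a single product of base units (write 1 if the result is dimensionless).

V = W/A (potential = power per current),
    = kg·m²·s⁻³·A⁻¹.
Pa = N/m² (pressure = force per area),
    = kg·m⁻¹·s⁻².
Combining: V·Pa·m⁻² = (kg·m²·s⁻³·A⁻¹) · (kg·m⁻¹·s⁻²) · m⁻² = kg²·m⁻¹·s⁻⁵·A⁻¹.

kg²·m⁻¹·s⁻⁵·A⁻¹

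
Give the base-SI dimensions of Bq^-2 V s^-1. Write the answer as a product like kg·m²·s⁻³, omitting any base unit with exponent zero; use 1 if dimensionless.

Bq = s⁻¹.
So Bq⁻² = s².
V = kg·m²·s⁻³·A⁻¹.
Combining: Bq⁻²·V·s⁻¹ = s² · (kg·m²·s⁻³·A⁻¹) · s⁻¹ = kg·m²·s⁻²·A⁻¹.

kg·m²·s⁻²·A⁻¹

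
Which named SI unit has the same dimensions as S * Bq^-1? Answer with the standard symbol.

F

S = 1/Ω (conductance is reciprocal resistance),
    = kg⁻¹·m⁻²·s³·A².
Bq = 1/s = s⁻¹ (activity is decays per second).
So Bq⁻¹ = s.
Combining: S·Bq⁻¹ = (kg⁻¹·m⁻²·s³·A²) · s = kg⁻¹·m⁻²·s⁴·A².
kg⁻¹·m⁻²·s⁴·A² is the base-SI form of the farad.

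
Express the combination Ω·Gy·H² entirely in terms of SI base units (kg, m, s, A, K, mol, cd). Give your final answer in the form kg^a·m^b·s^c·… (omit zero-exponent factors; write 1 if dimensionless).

Ω = kg·m²·s⁻³·A⁻².
Gy = m²·s⁻².
H = kg·m²·s⁻²·A⁻².
So H² = kg²·m⁴·s⁻⁴·A⁻⁴.
Combining: Ω·Gy·H² = (kg·m²·s⁻³·A⁻²) · (m²·s⁻²) · (kg²·m⁴·s⁻⁴·A⁻⁴) = kg³·m⁸·s⁻⁹·A⁻⁶.

kg³·m⁸·s⁻⁹·A⁻⁶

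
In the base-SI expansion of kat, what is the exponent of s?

kat = mol/s = s⁻¹·mol (catalytic activity).
The exponent of s is -1.

-1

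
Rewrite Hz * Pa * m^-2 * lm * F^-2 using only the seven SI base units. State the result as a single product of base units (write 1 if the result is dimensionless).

kg³·m·s⁻¹¹·A⁻⁴·cd

Hz = 1/s = s⁻¹ (frequency is cycles per second).
Pa = N/m² (pressure = force per area),
    = kg·m⁻¹·s⁻².
lm = cd·sr = cd (luminous flux; sr is dimensionless).
F = C/V (capacitance = charge per voltage),
    = A·s/(kg·m²·s⁻³·A⁻¹) (substituting C and V),
    = kg⁻¹·m⁻²·s⁴·A².
So F⁻² = kg²·m⁴·s⁻⁸·A⁻⁴.
Combining: Hz·Pa·m⁻²·lm·F⁻² = s⁻¹ · (kg·m⁻¹·s⁻²) · m⁻² · cd · (kg²·m⁴·s⁻⁸·A⁻⁴) = kg³·m·s⁻¹¹·A⁻⁴·cd.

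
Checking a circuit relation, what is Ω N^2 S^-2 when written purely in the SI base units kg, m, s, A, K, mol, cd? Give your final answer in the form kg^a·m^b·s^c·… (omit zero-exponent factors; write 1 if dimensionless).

Ω = V/A (resistance = voltage per current),
    = kg·m²·s⁻³·A⁻².
N = kg·m/s² = kg·m·s⁻² (force = mass × acceleration).
So N² = kg²·m²·s⁻⁴.
S = 1/Ω (conductance is reciprocal resistance),
    = kg⁻¹·m⁻²·s³·A².
So S⁻² = kg²·m⁴·s⁻⁶·A⁻⁴.
Combining: Ω·N²·S⁻² = (kg·m²·s⁻³·A⁻²) · (kg²·m²·s⁻⁴) · (kg²·m⁴·s⁻⁶·A⁻⁴) = kg⁵·m⁸·s⁻¹³·A⁻⁶.

kg⁵·m⁸·s⁻¹³·A⁻⁶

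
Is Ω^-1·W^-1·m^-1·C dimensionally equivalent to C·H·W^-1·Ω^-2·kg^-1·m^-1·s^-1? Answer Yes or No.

Left side:
  Ω = V/A (resistance = voltage per current),
      = kg·m²·s⁻³·A⁻².
  So Ω⁻¹ = kg⁻¹·m⁻²·s³·A².
  W = J/s (power = energy per time),
      = kg·m²·s⁻³.
  So W⁻¹ = kg⁻¹·m⁻²·s³.
  C = A·s = s·A (charge = current × time).
  Combining: Ω⁻¹·W⁻¹·m⁻¹·C = (kg⁻¹·m⁻²·s³·A²) · (kg⁻¹·m⁻²·s³) · m⁻¹ · (s·A) = kg⁻²·m⁻⁵·s⁷·A³.
Right side:
  C = A·s = s·A (charge = current × time).
  H = Wb/A (inductance = flux per current),
      = kg·m²·s⁻²·A⁻².
  W = J/s (power = energy per time),
      = kg·m²·s⁻³.
  So W⁻¹ = kg⁻¹·m⁻²·s³.
  Ω = V/A (resistance = voltage per current),
      = kg·m²·s⁻³·A⁻².
  So Ω⁻² = kg⁻²·m⁻⁴·s⁶·A⁴.
  Combining: C·H·W⁻¹·Ω⁻²·kg⁻¹·m⁻¹·s⁻¹ = (s·A) · (kg·m²·s⁻²·A⁻²) · (kg⁻¹·m⁻²·s³) · (kg⁻²·m⁻⁴·s⁶·A⁴) · kg⁻¹ · m⁻¹ · s⁻¹ = kg⁻³·m⁻⁵·s⁷·A³.
Left is kg⁻²·m⁻⁵·s⁷·A³; right is kg⁻³·m⁻⁵·s⁷·A³ — different.

No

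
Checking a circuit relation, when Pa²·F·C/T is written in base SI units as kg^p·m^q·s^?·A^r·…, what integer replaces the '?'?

T = Wb/m² (flux density = flux per area),
    = kg·s⁻²·A⁻¹.
So T⁻¹ = kg⁻¹·s²·A.
Pa = N/m² (pressure = force per area),
    = kg·m⁻¹·s⁻².
So Pa² = kg²·m⁻²·s⁻⁴.
F = C/V (capacitance = charge per voltage),
    = A·s/(kg·m²·s⁻³·A⁻¹) (substituting C and V),
    = kg⁻¹·m⁻²·s⁴·A².
C = A·s = s·A (charge = current × time).
Combining: T⁻¹·Pa²·F·C = (kg⁻¹·s²·A) · (kg²·m⁻²·s⁻⁴) · (kg⁻¹·m⁻²·s⁴·A²) · (s·A) = m⁻⁴·s³·A⁴.
The exponent of s is 3.

3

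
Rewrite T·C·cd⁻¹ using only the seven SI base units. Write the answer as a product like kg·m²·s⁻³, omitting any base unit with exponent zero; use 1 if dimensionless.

kg·s⁻¹·cd⁻¹

T = kg·s⁻²·A⁻¹.
C = s·A.
Combining: T·C·cd⁻¹ = (kg·s⁻²·A⁻¹) · (s·A) · cd⁻¹ = kg·s⁻¹·cd⁻¹.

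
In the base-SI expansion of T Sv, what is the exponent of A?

-1

T = Wb/m² (flux density = flux per area),
    = kg·s⁻²·A⁻¹.
Sv = J/kg (equivalent dose = energy per mass),
    = m²·s⁻².
Combining: T·Sv = (kg·s⁻²·A⁻¹) · (m²·s⁻²) = kg·m²·s⁻⁴·A⁻¹.
The exponent of A is -1.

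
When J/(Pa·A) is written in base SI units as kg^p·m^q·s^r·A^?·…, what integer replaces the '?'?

J = N·m (work = force × distance),
    = kg·m²·s⁻².
Pa = N/m² (pressure = force per area),
    = kg·m⁻¹·s⁻².
So Pa⁻¹ = kg⁻¹·m·s².
Combining: J·Pa⁻¹·A⁻¹ = (kg·m²·s⁻²) · (kg⁻¹·m·s²) · A⁻¹ = m³·A⁻¹.
The exponent of A is -1.

-1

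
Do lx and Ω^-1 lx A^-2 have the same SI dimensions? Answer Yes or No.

Left side:
  lx = lm/m² (illuminance = luminous flux per area),
      = m⁻²·cd.
Right side:
  Ω = kg·m²·s⁻³·A⁻².
  So Ω⁻¹ = kg⁻¹·m⁻²·s³·A².
  lx = m⁻²·cd.
  Combining: Ω⁻¹·lx·A⁻² = (kg⁻¹·m⁻²·s³·A²) · (m⁻²·cd) · A⁻² = kg⁻¹·m⁻⁴·s³·cd.
Left is m⁻²·cd; right is kg⁻¹·m⁻⁴·s³·cd — different.

No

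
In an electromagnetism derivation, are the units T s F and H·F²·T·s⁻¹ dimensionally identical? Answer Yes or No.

Left side:
  T = Wb/m² (flux density = flux per area),
      = kg·s⁻²·A⁻¹.
  F = C/V (capacitance = charge per voltage),
      = A·s/(kg·m²·s⁻³·A⁻¹) (substituting C and V),
      = kg⁻¹·m⁻²·s⁴·A².
  Combining: T·s·F = (kg·s⁻²·A⁻¹) · s · (kg⁻¹·m⁻²·s⁴·A²) = m⁻²·s³·A.
Right side:
  H = Wb/A (inductance = flux per current),
      = kg·m²·s⁻²·A⁻².
  F = C/V (capacitance = charge per voltage),
      = A·s/(kg·m²·s⁻³·A⁻¹) (substituting C and V),
      = kg⁻¹·m⁻²·s⁴·A².
  So F² = kg⁻²·m⁻⁴·s⁸·A⁴.
  T = Wb/m² (flux density = flux per area),
      = kg·s⁻²·A⁻¹.
  Combining: H·F²·T·s⁻¹ = (kg·m²·s⁻²·A⁻²) · (kg⁻²·m⁻⁴·s⁸·A⁴) · (kg·s⁻²·A⁻¹) · s⁻¹ = m⁻²·s³·A.
Both reduce to m⁻²·s³·A.

Yes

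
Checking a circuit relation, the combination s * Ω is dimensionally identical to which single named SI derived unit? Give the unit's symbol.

Ω = kg·m²·s⁻³·A⁻².
Combining: s·Ω = s · (kg·m²·s⁻³·A⁻²) = kg·m²·s⁻²·A⁻².
kg·m²·s⁻²·A⁻² is the base-SI form of the henry.

H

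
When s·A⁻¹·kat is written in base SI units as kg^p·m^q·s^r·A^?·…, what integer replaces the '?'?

-1

kat = mol/s = s⁻¹·mol (catalytic activity).
Combining: s·A⁻¹·kat = s · A⁻¹ · (s⁻¹·mol) = A⁻¹·mol.
The exponent of A is -1.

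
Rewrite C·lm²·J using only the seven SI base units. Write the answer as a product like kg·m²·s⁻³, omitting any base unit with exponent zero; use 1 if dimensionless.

C = s·A.
lm = cd.
So lm² = cd².
J = kg·m²·s⁻².
Combining: C·lm²·J = (s·A) · cd² · (kg·m²·s⁻²) = kg·m²·s⁻¹·A·cd².

kg·m²·s⁻¹·A·cd²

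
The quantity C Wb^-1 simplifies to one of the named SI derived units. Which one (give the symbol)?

C = A·s = s·A (charge = current × time).
Wb = V·s (flux: a volt is a weber per second),
    = kg·m²·s⁻²·A⁻¹.
So Wb⁻¹ = kg⁻¹·m⁻²·s²·A.
Combining: C·Wb⁻¹ = (s·A) · (kg⁻¹·m⁻²·s²·A) = kg⁻¹·m⁻²·s³·A².
kg⁻¹·m⁻²·s³·A² is the base-SI form of the siemens.

S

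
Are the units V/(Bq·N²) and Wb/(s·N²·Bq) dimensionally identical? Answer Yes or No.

Yes

Left side:
  Bq = 1/s = s⁻¹ (activity is decays per second).
  So Bq⁻¹ = s.
  N = kg·m/s² = kg·m·s⁻² (force = mass × acceleration).
  So N⁻² = kg⁻²·m⁻²·s⁴.
  V = W/A (potential = power per current),
      = kg·m²·s⁻³·A⁻¹.
  Combining: Bq⁻¹·N⁻²·V = s · (kg⁻²·m⁻²·s⁴) · (kg·m²·s⁻³·A⁻¹) = kg⁻¹·s²·A⁻¹.
Right side:
  N = kg·m·s⁻².
  So N⁻² = kg⁻²·m⁻²·s⁴.
  Bq = s⁻¹.
  So Bq⁻¹ = s.
  Wb = kg·m²·s⁻²·A⁻¹.
  Combining: s⁻¹·N⁻²·Bq⁻¹·Wb = s⁻¹ · (kg⁻²·m⁻²·s⁴) · s · (kg·m²·s⁻²·A⁻¹) = kg⁻¹·s²·A⁻¹.
Both reduce to kg⁻¹·s²·A⁻¹.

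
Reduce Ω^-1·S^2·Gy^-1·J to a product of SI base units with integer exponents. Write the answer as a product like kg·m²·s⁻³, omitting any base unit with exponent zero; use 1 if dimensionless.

kg⁻²·m⁻⁶·s⁹·A⁶

Ω = V/A (resistance = voltage per current),
    = kg·m²·s⁻³·A⁻².
So Ω⁻¹ = kg⁻¹·m⁻²·s³·A².
S = 1/Ω (conductance is reciprocal resistance),
    = kg⁻¹·m⁻²·s³·A².
So S² = kg⁻²·m⁻⁴·s⁶·A⁴.
Gy = J/kg (absorbed dose = energy per mass),
    = m²·s⁻².
So Gy⁻¹ = m⁻²·s².
J = N·m (work = force × distance),
    = kg·m²·s⁻².
Combining: Ω⁻¹·S²·Gy⁻¹·J = (kg⁻¹·m⁻²·s³·A²) · (kg⁻²·m⁻⁴·s⁶·A⁴) · (m⁻²·s²) · (kg·m²·s⁻²) = kg⁻²·m⁻⁶·s⁹·A⁶.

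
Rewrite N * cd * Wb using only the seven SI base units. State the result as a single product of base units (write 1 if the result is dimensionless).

N = kg·m·s⁻².
Wb = kg·m²·s⁻²·A⁻¹.
Combining: N·cd·Wb = (kg·m·s⁻²) · cd · (kg·m²·s⁻²·A⁻¹) = kg²·m³·s⁻⁴·A⁻¹·cd.

kg²·m³·s⁻⁴·A⁻¹·cd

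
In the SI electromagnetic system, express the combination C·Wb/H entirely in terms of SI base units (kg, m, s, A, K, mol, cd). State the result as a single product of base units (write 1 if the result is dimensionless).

C = s·A.
H = kg·m²·s⁻²·A⁻².
So H⁻¹ = kg⁻¹·m⁻²·s²·A².
Wb = kg·m²·s⁻²·A⁻¹.
Combining: C·H⁻¹·Wb = (s·A) · (kg⁻¹·m⁻²·s²·A²) · (kg·m²·s⁻²·A⁻¹) = s·A².

s·A²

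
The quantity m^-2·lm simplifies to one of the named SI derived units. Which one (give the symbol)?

lx

lm = cd·sr = cd (luminous flux; sr is dimensionless).
Combining: m⁻²·lm = m⁻² · cd = m⁻²·cd.
m⁻²·cd is the base-SI form of the lux.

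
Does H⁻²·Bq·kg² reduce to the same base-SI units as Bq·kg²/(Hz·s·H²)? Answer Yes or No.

Yes

Left side:
  H = Wb/A (inductance = flux per current),
      = kg·m²·s⁻²·A⁻².
  So H⁻² = kg⁻²·m⁻⁴·s⁴·A⁴.
  Bq = 1/s = s⁻¹ (activity is decays per second).
  Combining: H⁻²·Bq·kg² = (kg⁻²·m⁻⁴·s⁴·A⁴) · s⁻¹ · kg² = m⁻⁴·s³·A⁴.
Right side:
  Hz = s⁻¹.
  So Hz⁻¹ = s.
  H = kg·m²·s⁻²·A⁻².
  So H⁻² = kg⁻²·m⁻⁴·s⁴·A⁴.
  Bq = s⁻¹.
  Combining: Hz⁻¹·s⁻¹·H⁻²·Bq·kg² = s · s⁻¹ · (kg⁻²·m⁻⁴·s⁴·A⁴) · s⁻¹ · kg² = m⁻⁴·s³·A⁴.
Both reduce to m⁻⁴·s³·A⁴.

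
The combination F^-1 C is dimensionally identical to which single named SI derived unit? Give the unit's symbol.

V

F = C/V (capacitance = charge per voltage),
    = A·s/(kg·m²·s⁻³·A⁻¹) (substituting C and V),
    = kg⁻¹·m⁻²·s⁴·A².
So F⁻¹ = kg·m²·s⁻⁴·A⁻².
C = A·s = s·A (charge = current × time).
Combining: F⁻¹·C = (kg·m²·s⁻⁴·A⁻²) · (s·A) = kg·m²·s⁻³·A⁻¹.
kg·m²·s⁻³·A⁻¹ is the base-SI form of the volt.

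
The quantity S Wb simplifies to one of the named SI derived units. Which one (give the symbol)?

C

S = kg⁻¹·m⁻²·s³·A².
Wb = kg·m²·s⁻²·A⁻¹.
Combining: S·Wb = (kg⁻¹·m⁻²·s³·A²) · (kg·m²·s⁻²·A⁻¹) = s·A.
s·A is the base-SI form of the coulomb.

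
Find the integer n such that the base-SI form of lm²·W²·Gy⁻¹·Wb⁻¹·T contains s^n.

-4

lm = cd.
So lm² = cd².
W = kg·m²·s⁻³.
So W² = kg²·m⁴·s⁻⁶.
Gy = m²·s⁻².
So Gy⁻¹ = m⁻²·s².
Wb = kg·m²·s⁻²·A⁻¹.
So Wb⁻¹ = kg⁻¹·m⁻²·s²·A.
T = kg·s⁻²·A⁻¹.
Combining: lm²·W²·Gy⁻¹·Wb⁻¹·T = cd² · (kg²·m⁴·s⁻⁶) · (m⁻²·s²) · (kg⁻¹·m⁻²·s²·A) · (kg·s⁻²·A⁻¹) = kg²·s⁻⁴·cd².
The exponent of s is -4.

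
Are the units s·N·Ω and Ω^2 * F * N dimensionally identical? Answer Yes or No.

Left side:
  N = kg·m/s² = kg·m·s⁻² (force = mass × acceleration).
  Ω = V/A (resistance = voltage per current),
      = kg·m²·s⁻³·A⁻².
  Combining: s·N·Ω = s · (kg·m·s⁻²) · (kg·m²·s⁻³·A⁻²) = kg²·m³·s⁻⁴·A⁻².
Right side:
  Ω = kg·m²·s⁻³·A⁻².
  So Ω² = kg²·m⁴·s⁻⁶·A⁻⁴.
  F = kg⁻¹·m⁻²·s⁴·A².
  N = kg·m·s⁻².
  Combining: Ω²·F·N = (kg²·m⁴·s⁻⁶·A⁻⁴) · (kg⁻¹·m⁻²·s⁴·A²) · (kg·m·s⁻²) = kg²·m³·s⁻⁴·A⁻².
Both reduce to kg²·m³·s⁻⁴·A⁻².

Yes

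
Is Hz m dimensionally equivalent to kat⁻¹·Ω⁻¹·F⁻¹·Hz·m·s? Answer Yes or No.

Left side:
  Hz = s⁻¹.
  Combining: Hz·m = s⁻¹ · m = m·s⁻¹.
Right side:
  kat = s⁻¹·mol.
  So kat⁻¹ = s·mol⁻¹.
  Ω = kg·m²·s⁻³·A⁻².
  So Ω⁻¹ = kg⁻¹·m⁻²·s³·A².
  F = kg⁻¹·m⁻²·s⁴·A².
  So F⁻¹ = kg·m²·s⁻⁴·A⁻².
  Hz = s⁻¹.
  Combining: kat⁻¹·Ω⁻¹·F⁻¹·Hz·m·s = (s·mol⁻¹) · (kg⁻¹·m⁻²·s³·A²) · (kg·m²·s⁻⁴·A⁻²) · s⁻¹ · m · s = m·mol⁻¹.
Left is m·s⁻¹; right is m·mol⁻¹ — different.

No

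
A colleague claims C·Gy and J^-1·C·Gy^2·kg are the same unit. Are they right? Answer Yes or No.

Left side:
  C = A·s = s·A (charge = current × time).
  Gy = J/kg (absorbed dose = energy per mass),
      = m²·s⁻².
  Combining: C·Gy = (s·A) · (m²·s⁻²) = m²·s⁻¹·A.
Right side:
  J = N·m (work = force × distance),
      = kg·m²·s⁻².
  So J⁻¹ = kg⁻¹·m⁻²·s².
  C = A·s = s·A (charge = current × time).
  Gy = J/kg (absorbed dose = energy per mass),
      = m²·s⁻².
  So Gy² = m⁴·s⁻⁴.
  Combining: J⁻¹·C·Gy²·kg = (kg⁻¹·m⁻²·s²) · (s·A) · (m⁴·s⁻⁴) · kg = m²·s⁻¹·A.
Both reduce to m²·s⁻¹·A.

Yes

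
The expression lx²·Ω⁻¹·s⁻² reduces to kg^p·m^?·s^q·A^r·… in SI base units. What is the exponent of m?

lx = lm/m² (illuminance = luminous flux per area),
    = m⁻²·cd.
So lx² = m⁻⁴·cd².
Ω = V/A (resistance = voltage per current),
    = kg·m²·s⁻³·A⁻².
So Ω⁻¹ = kg⁻¹·m⁻²·s³·A².
Combining: lx²·Ω⁻¹·s⁻² = (m⁻⁴·cd²) · (kg⁻¹·m⁻²·s³·A²) · s⁻² = kg⁻¹·m⁻⁶·s·A²·cd².
The exponent of m is -6.

-6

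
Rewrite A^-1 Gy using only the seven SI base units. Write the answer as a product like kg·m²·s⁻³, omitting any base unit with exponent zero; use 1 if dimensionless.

Gy = J/kg (absorbed dose = energy per mass),
    = m²·s⁻².
Combining: A⁻¹·Gy = A⁻¹ · (m²·s⁻²) = m²·s⁻²·A⁻¹.

m²·s⁻²·A⁻¹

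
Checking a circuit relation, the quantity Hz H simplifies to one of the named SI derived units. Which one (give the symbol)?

Hz = 1/s = s⁻¹ (frequency is cycles per second).
H = Wb/A (inductance = flux per current),
    = kg·m²·s⁻²·A⁻².
Combining: Hz·H = s⁻¹ · (kg·m²·s⁻²·A⁻²) = kg·m²·s⁻³·A⁻².
kg·m²·s⁻³·A⁻² is the base-SI form of the ohm.

Ω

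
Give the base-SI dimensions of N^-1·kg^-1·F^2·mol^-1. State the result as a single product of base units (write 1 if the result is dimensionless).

kg⁻⁴·m⁻⁵·s¹⁰·A⁴·mol⁻¹

N = kg·m/s² = kg·m·s⁻² (force = mass × acceleration).
So N⁻¹ = kg⁻¹·m⁻¹·s².
F = C/V (capacitance = charge per voltage),
    = A·s/(kg·m²·s⁻³·A⁻¹) (substituting C and V),
    = kg⁻¹·m⁻²·s⁴·A².
So F² = kg⁻²·m⁻⁴·s⁸·A⁴.
Combining: N⁻¹·kg⁻¹·F²·mol⁻¹ = (kg⁻¹·m⁻¹·s²) · kg⁻¹ · (kg⁻²·m⁻⁴·s⁸·A⁴) · mol⁻¹ = kg⁻⁴·m⁻⁵·s¹⁰·A⁴·mol⁻¹.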